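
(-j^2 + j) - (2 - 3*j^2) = 2*j^2 + j - 2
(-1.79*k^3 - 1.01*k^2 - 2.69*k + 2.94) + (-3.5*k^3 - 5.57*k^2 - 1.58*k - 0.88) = -5.29*k^3 - 6.58*k^2 - 4.27*k + 2.06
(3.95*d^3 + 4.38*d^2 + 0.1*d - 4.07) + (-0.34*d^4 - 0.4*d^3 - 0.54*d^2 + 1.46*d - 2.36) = -0.34*d^4 + 3.55*d^3 + 3.84*d^2 + 1.56*d - 6.43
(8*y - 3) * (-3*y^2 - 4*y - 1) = -24*y^3 - 23*y^2 + 4*y + 3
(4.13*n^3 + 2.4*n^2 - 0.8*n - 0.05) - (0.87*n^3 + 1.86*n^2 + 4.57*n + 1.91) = 3.26*n^3 + 0.54*n^2 - 5.37*n - 1.96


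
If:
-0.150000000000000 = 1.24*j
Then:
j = -0.12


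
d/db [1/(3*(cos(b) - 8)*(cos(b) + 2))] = 2*(cos(b) - 3)*sin(b)/(3*(cos(b) - 8)^2*(cos(b) + 2)^2)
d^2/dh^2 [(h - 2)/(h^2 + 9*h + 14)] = 2*((h - 2)*(2*h + 9)^2 - (3*h + 7)*(h^2 + 9*h + 14))/(h^2 + 9*h + 14)^3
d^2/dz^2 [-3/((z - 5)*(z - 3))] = 6*(-(z - 5)^2 - (z - 5)*(z - 3) - (z - 3)^2)/((z - 5)^3*(z - 3)^3)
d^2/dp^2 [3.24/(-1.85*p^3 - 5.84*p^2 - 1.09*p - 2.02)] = ((35.964*p + 37.8432)*(1.85*p^3 + 5.84*p^2 + 1.09*p + 2.02) - 3.24*(5.55*p^2 + 11.68*p + 1.09)*(11.1*p^2 + 23.36*p + 2.18))/(1.85*p^3 + 5.84*p^2 + 1.09*p + 2.02)^3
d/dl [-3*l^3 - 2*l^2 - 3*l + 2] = -9*l^2 - 4*l - 3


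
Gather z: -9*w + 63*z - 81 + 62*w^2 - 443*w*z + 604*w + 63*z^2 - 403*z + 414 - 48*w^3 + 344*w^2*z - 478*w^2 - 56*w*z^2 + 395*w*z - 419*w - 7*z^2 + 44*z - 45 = -48*w^3 - 416*w^2 + 176*w + z^2*(56 - 56*w) + z*(344*w^2 - 48*w - 296) + 288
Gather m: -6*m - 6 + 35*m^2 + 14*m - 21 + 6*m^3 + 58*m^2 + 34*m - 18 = 6*m^3 + 93*m^2 + 42*m - 45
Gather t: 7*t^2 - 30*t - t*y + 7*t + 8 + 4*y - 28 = 7*t^2 + t*(-y - 23) + 4*y - 20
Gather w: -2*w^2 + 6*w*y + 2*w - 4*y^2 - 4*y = -2*w^2 + w*(6*y + 2) - 4*y^2 - 4*y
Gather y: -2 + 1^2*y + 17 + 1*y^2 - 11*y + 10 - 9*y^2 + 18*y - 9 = -8*y^2 + 8*y + 16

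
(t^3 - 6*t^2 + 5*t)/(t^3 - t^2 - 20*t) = (t - 1)/(t + 4)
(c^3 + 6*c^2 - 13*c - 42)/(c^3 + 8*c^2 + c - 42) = (c^2 - c - 6)/(c^2 + c - 6)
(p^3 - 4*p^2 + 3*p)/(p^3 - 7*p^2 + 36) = p*(p - 1)/(p^2 - 4*p - 12)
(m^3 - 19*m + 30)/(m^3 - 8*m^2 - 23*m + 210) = (m^2 - 5*m + 6)/(m^2 - 13*m + 42)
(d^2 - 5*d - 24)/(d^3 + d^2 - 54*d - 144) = 1/(d + 6)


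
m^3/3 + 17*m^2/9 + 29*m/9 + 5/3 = (m/3 + 1)*(m + 1)*(m + 5/3)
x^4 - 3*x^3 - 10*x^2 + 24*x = x*(x - 4)*(x - 2)*(x + 3)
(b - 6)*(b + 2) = b^2 - 4*b - 12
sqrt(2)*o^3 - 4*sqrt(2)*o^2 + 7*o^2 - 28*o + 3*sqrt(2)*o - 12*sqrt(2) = (o - 4)*(o + 3*sqrt(2))*(sqrt(2)*o + 1)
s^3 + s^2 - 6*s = s*(s - 2)*(s + 3)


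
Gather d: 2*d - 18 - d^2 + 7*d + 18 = -d^2 + 9*d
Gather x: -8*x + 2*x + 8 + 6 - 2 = 12 - 6*x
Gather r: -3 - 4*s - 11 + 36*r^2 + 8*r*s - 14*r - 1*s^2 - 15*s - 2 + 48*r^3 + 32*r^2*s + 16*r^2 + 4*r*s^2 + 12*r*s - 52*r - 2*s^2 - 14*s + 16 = 48*r^3 + r^2*(32*s + 52) + r*(4*s^2 + 20*s - 66) - 3*s^2 - 33*s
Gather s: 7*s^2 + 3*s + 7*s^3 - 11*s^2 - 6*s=7*s^3 - 4*s^2 - 3*s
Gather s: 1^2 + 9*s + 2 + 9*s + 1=18*s + 4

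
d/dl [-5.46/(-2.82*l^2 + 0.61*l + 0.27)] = (3.3306 - 30.7944*l)/(-2.82*l^2 + 0.61*l + 0.27)^2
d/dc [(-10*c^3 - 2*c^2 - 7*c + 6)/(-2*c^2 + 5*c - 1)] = (20*c^4 - 100*c^3 + 6*c^2 + 28*c - 23)/(4*c^4 - 20*c^3 + 29*c^2 - 10*c + 1)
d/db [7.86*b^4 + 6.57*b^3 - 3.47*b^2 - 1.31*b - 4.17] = 31.44*b^3 + 19.71*b^2 - 6.94*b - 1.31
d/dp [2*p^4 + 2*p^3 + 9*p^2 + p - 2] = 8*p^3 + 6*p^2 + 18*p + 1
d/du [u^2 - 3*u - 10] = 2*u - 3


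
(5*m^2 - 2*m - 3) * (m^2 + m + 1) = 5*m^4 + 3*m^3 - 5*m - 3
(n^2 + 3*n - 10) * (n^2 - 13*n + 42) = n^4 - 10*n^3 - 7*n^2 + 256*n - 420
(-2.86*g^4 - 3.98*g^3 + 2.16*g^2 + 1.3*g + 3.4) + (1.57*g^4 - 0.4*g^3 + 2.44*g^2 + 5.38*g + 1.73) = -1.29*g^4 - 4.38*g^3 + 4.6*g^2 + 6.68*g + 5.13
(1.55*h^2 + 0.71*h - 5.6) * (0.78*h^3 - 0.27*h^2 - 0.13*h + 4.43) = 1.209*h^5 + 0.1353*h^4 - 4.7612*h^3 + 8.2862*h^2 + 3.8733*h - 24.808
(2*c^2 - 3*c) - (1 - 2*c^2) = 4*c^2 - 3*c - 1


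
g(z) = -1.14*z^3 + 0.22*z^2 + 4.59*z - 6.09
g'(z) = -3.42*z^2 + 0.44*z + 4.59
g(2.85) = -17.61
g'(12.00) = -482.61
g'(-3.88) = -48.60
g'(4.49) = -62.38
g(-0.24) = -7.16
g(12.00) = -1889.25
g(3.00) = -21.12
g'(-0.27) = 4.22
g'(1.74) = -5.00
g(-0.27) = -7.29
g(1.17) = -2.24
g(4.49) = -84.24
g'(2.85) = -21.93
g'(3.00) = -24.87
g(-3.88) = 46.00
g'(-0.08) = 4.53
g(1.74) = -3.44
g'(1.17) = 0.42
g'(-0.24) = 4.29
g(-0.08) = -6.46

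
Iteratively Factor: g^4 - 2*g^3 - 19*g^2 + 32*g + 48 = (g - 3)*(g^3 + g^2 - 16*g - 16) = (g - 3)*(g + 4)*(g^2 - 3*g - 4) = (g - 4)*(g - 3)*(g + 4)*(g + 1)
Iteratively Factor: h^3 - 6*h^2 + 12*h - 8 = (h - 2)*(h^2 - 4*h + 4) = (h - 2)^2*(h - 2)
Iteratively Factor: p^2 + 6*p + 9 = (p + 3)*(p + 3)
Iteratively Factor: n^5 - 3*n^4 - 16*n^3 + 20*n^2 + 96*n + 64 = (n + 2)*(n^4 - 5*n^3 - 6*n^2 + 32*n + 32) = (n - 4)*(n + 2)*(n^3 - n^2 - 10*n - 8) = (n - 4)^2*(n + 2)*(n^2 + 3*n + 2) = (n - 4)^2*(n + 2)^2*(n + 1)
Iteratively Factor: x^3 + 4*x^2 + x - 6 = (x - 1)*(x^2 + 5*x + 6) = (x - 1)*(x + 2)*(x + 3)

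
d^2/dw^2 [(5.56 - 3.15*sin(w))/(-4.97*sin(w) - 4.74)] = (211.544074*sin(w)^2 - 201.754308*sin(w) - 423.088148)/(122.763473*sin(w)^3 + 351.246798*sin(w)^2 + 334.991916*sin(w) + 106.496424)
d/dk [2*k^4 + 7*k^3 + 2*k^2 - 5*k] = 8*k^3 + 21*k^2 + 4*k - 5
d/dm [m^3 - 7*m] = 3*m^2 - 7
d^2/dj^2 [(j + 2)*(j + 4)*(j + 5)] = 6*j + 22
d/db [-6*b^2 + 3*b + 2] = 3 - 12*b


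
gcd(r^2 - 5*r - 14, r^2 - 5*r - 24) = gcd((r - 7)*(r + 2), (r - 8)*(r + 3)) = 1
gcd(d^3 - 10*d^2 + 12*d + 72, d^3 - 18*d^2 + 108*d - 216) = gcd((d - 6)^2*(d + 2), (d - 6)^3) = d^2 - 12*d + 36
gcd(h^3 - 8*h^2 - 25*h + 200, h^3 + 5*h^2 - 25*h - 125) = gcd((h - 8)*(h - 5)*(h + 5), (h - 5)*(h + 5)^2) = h^2 - 25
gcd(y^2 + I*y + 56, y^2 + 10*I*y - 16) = y + 8*I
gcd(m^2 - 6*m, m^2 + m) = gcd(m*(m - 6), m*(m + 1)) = m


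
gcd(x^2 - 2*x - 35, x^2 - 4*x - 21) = x - 7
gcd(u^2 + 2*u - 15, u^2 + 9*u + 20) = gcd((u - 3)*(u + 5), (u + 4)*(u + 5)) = u + 5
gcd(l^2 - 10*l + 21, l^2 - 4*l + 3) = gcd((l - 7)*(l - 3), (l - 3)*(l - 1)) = l - 3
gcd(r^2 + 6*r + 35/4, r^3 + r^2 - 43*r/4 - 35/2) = r + 5/2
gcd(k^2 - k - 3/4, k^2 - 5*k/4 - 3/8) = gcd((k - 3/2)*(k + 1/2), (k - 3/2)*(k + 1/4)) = k - 3/2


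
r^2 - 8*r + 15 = (r - 5)*(r - 3)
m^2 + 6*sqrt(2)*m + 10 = (m + sqrt(2))*(m + 5*sqrt(2))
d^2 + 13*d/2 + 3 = (d + 1/2)*(d + 6)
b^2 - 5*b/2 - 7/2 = (b - 7/2)*(b + 1)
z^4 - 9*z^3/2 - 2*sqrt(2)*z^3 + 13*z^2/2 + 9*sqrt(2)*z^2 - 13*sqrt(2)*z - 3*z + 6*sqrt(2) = (z - 2)*(z - 3/2)*(z - 1)*(z - 2*sqrt(2))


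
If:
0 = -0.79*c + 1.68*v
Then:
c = 2.12658227848101*v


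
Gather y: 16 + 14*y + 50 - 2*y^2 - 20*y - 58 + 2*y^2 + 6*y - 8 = 0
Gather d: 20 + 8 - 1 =27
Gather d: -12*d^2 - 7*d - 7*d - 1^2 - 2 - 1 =-12*d^2 - 14*d - 4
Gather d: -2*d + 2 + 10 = 12 - 2*d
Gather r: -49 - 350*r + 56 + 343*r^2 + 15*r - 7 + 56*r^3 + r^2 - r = 56*r^3 + 344*r^2 - 336*r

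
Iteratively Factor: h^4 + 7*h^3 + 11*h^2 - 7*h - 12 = (h + 4)*(h^3 + 3*h^2 - h - 3) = (h + 1)*(h + 4)*(h^2 + 2*h - 3) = (h - 1)*(h + 1)*(h + 4)*(h + 3)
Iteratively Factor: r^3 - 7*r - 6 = (r + 1)*(r^2 - r - 6) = (r - 3)*(r + 1)*(r + 2)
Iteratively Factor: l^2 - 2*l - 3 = (l + 1)*(l - 3)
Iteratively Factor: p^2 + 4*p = (p)*(p + 4)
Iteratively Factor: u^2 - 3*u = (u - 3)*(u)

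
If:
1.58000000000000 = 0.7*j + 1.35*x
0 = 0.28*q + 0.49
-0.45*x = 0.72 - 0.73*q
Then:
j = 10.82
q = -1.75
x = -4.44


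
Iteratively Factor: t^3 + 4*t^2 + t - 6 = (t + 3)*(t^2 + t - 2) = (t + 2)*(t + 3)*(t - 1)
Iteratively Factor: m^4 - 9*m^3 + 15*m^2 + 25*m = (m + 1)*(m^3 - 10*m^2 + 25*m) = (m - 5)*(m + 1)*(m^2 - 5*m) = (m - 5)^2*(m + 1)*(m)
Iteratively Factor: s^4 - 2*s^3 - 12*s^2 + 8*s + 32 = (s + 2)*(s^3 - 4*s^2 - 4*s + 16) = (s - 4)*(s + 2)*(s^2 - 4) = (s - 4)*(s - 2)*(s + 2)*(s + 2)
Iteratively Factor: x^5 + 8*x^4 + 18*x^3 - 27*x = (x - 1)*(x^4 + 9*x^3 + 27*x^2 + 27*x) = (x - 1)*(x + 3)*(x^3 + 6*x^2 + 9*x) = (x - 1)*(x + 3)^2*(x^2 + 3*x) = (x - 1)*(x + 3)^3*(x)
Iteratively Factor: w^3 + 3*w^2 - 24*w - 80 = (w - 5)*(w^2 + 8*w + 16) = (w - 5)*(w + 4)*(w + 4)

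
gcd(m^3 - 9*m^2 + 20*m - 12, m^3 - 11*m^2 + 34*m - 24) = m^2 - 7*m + 6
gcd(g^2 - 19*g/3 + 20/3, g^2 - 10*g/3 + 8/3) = g - 4/3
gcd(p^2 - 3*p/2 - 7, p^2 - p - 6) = p + 2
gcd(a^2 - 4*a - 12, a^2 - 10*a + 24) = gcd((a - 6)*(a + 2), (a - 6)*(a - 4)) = a - 6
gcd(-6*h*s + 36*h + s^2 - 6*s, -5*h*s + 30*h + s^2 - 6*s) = s - 6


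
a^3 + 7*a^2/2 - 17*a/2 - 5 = (a - 2)*(a + 1/2)*(a + 5)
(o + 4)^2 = o^2 + 8*o + 16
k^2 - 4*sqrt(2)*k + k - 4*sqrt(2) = (k + 1)*(k - 4*sqrt(2))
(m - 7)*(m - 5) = m^2 - 12*m + 35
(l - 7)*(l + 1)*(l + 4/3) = l^3 - 14*l^2/3 - 15*l - 28/3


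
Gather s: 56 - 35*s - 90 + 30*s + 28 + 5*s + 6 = 0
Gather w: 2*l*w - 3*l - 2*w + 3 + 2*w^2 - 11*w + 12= -3*l + 2*w^2 + w*(2*l - 13) + 15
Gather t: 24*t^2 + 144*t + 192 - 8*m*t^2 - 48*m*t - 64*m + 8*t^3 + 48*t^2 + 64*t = -64*m + 8*t^3 + t^2*(72 - 8*m) + t*(208 - 48*m) + 192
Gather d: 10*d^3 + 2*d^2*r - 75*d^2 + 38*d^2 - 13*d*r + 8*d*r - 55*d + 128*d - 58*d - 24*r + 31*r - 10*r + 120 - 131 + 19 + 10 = 10*d^3 + d^2*(2*r - 37) + d*(15 - 5*r) - 3*r + 18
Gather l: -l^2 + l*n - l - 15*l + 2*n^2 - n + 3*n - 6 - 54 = -l^2 + l*(n - 16) + 2*n^2 + 2*n - 60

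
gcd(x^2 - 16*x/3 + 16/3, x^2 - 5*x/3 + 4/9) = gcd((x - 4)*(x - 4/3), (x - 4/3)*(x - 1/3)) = x - 4/3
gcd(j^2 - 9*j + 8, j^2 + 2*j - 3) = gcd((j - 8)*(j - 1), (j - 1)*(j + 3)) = j - 1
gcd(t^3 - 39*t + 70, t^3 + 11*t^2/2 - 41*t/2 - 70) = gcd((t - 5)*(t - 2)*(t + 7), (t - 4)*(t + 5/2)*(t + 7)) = t + 7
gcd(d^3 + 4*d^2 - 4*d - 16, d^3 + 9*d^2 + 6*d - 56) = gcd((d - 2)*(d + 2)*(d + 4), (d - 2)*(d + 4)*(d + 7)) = d^2 + 2*d - 8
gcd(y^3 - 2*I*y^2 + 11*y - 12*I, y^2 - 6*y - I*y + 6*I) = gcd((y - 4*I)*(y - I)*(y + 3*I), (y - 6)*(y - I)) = y - I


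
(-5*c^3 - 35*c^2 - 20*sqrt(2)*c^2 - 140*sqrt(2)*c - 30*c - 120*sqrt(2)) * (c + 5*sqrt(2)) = -5*c^4 - 45*sqrt(2)*c^3 - 35*c^3 - 315*sqrt(2)*c^2 - 230*c^2 - 1400*c - 270*sqrt(2)*c - 1200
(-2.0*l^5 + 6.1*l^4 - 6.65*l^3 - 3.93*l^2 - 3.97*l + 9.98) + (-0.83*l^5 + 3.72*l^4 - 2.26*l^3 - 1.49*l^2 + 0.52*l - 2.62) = -2.83*l^5 + 9.82*l^4 - 8.91*l^3 - 5.42*l^2 - 3.45*l + 7.36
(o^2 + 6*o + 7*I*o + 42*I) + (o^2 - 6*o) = 2*o^2 + 7*I*o + 42*I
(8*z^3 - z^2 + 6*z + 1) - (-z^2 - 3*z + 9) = 8*z^3 + 9*z - 8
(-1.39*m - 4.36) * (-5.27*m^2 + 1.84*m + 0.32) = 7.3253*m^3 + 20.4196*m^2 - 8.4672*m - 1.3952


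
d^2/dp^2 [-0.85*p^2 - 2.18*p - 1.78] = -1.70000000000000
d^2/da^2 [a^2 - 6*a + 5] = 2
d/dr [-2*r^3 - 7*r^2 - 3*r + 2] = -6*r^2 - 14*r - 3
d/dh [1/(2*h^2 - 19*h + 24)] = (19 - 4*h)/(2*h^2 - 19*h + 24)^2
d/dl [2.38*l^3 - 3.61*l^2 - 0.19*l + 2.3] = 7.14*l^2 - 7.22*l - 0.19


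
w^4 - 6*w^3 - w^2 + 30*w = w*(w - 5)*(w - 3)*(w + 2)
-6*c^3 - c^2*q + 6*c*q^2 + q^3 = (-c + q)*(c + q)*(6*c + q)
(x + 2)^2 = x^2 + 4*x + 4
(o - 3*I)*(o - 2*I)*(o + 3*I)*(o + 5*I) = o^4 + 3*I*o^3 + 19*o^2 + 27*I*o + 90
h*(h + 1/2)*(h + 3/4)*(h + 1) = h^4 + 9*h^3/4 + 13*h^2/8 + 3*h/8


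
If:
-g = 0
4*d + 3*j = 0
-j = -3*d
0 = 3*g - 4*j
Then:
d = 0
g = 0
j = 0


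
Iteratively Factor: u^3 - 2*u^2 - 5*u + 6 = (u - 1)*(u^2 - u - 6) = (u - 1)*(u + 2)*(u - 3)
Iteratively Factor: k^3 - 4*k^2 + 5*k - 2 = (k - 1)*(k^2 - 3*k + 2) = (k - 2)*(k - 1)*(k - 1)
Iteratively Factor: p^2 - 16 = (p + 4)*(p - 4)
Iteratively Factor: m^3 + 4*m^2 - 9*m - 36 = (m + 3)*(m^2 + m - 12) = (m + 3)*(m + 4)*(m - 3)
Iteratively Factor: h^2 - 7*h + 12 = (h - 4)*(h - 3)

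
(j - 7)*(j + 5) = j^2 - 2*j - 35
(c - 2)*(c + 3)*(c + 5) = c^3 + 6*c^2 - c - 30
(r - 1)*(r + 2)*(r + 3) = r^3 + 4*r^2 + r - 6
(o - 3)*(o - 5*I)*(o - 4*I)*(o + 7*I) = o^4 - 3*o^3 - 2*I*o^3 + 43*o^2 + 6*I*o^2 - 129*o - 140*I*o + 420*I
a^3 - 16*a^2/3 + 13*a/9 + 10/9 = (a - 5)*(a - 2/3)*(a + 1/3)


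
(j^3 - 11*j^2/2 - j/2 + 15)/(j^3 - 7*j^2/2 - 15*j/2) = (j - 2)/j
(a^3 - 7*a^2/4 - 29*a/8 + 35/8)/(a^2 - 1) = (8*a^2 - 6*a - 35)/(8*(a + 1))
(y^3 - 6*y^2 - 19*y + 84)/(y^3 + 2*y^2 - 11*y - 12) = (y - 7)/(y + 1)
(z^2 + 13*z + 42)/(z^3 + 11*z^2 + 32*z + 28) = (z + 6)/(z^2 + 4*z + 4)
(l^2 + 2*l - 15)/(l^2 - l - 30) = (l - 3)/(l - 6)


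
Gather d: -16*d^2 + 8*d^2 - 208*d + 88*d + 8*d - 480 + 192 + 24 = -8*d^2 - 112*d - 264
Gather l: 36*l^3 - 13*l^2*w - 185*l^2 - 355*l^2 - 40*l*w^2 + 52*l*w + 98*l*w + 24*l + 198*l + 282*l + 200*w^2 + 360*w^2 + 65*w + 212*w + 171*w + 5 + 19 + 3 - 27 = 36*l^3 + l^2*(-13*w - 540) + l*(-40*w^2 + 150*w + 504) + 560*w^2 + 448*w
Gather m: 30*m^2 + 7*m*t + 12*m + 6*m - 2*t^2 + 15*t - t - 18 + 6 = 30*m^2 + m*(7*t + 18) - 2*t^2 + 14*t - 12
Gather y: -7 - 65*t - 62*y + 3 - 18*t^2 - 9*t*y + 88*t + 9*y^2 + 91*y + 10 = -18*t^2 + 23*t + 9*y^2 + y*(29 - 9*t) + 6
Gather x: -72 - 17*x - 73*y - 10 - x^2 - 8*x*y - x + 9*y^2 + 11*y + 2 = -x^2 + x*(-8*y - 18) + 9*y^2 - 62*y - 80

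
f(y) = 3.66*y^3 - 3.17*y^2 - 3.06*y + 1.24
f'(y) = 10.98*y^2 - 6.34*y - 3.06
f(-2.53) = -70.58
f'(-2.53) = 83.26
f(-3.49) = -182.27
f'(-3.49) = 152.80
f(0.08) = 0.98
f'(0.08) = -3.50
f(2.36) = 24.47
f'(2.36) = 43.13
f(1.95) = 10.36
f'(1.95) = 26.33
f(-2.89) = -104.74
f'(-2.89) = 106.97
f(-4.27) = -328.44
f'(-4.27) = 224.21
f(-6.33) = -1034.72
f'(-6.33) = 477.03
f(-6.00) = -885.08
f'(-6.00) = 430.26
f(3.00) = 62.35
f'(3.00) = 76.74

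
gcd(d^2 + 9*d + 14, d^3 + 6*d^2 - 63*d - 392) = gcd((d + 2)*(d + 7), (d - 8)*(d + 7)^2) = d + 7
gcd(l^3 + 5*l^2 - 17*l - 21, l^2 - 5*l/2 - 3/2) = l - 3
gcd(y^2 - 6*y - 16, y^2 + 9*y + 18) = 1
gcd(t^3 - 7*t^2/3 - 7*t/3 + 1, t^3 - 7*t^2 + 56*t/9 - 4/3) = t - 1/3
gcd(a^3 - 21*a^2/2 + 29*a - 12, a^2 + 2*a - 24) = a - 4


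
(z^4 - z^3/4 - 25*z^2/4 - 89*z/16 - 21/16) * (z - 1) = z^5 - 5*z^4/4 - 6*z^3 + 11*z^2/16 + 17*z/4 + 21/16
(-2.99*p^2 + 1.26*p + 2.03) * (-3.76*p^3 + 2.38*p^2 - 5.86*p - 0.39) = 11.2424*p^5 - 11.8538*p^4 + 12.8874*p^3 - 1.3861*p^2 - 12.3872*p - 0.7917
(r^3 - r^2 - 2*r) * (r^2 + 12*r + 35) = r^5 + 11*r^4 + 21*r^3 - 59*r^2 - 70*r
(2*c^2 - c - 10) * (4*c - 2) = 8*c^3 - 8*c^2 - 38*c + 20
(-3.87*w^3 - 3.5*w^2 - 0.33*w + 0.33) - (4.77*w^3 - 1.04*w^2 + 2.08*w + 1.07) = -8.64*w^3 - 2.46*w^2 - 2.41*w - 0.74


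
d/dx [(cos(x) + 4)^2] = -2*(cos(x) + 4)*sin(x)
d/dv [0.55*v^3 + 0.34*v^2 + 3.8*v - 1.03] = 1.65*v^2 + 0.68*v + 3.8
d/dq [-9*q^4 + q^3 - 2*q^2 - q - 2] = -36*q^3 + 3*q^2 - 4*q - 1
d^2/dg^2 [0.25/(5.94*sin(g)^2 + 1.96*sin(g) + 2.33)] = (-35.2836*sin(g)^4 - 8.7318*sin(g)^3 + 65.8052*sin(g)^2 + 18.6053*sin(g) - 4.9993)/(5.94*sin(g)^2 + 1.96*sin(g) + 2.33)^3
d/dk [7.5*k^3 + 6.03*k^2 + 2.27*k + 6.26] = 22.5*k^2 + 12.06*k + 2.27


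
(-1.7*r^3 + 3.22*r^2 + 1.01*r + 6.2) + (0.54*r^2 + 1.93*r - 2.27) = -1.7*r^3 + 3.76*r^2 + 2.94*r + 3.93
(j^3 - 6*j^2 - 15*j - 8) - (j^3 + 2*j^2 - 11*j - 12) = -8*j^2 - 4*j + 4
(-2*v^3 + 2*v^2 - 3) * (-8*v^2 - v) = 16*v^5 - 14*v^4 - 2*v^3 + 24*v^2 + 3*v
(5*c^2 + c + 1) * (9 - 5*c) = -25*c^3 + 40*c^2 + 4*c + 9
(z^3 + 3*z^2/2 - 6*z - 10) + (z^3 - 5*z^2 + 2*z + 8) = 2*z^3 - 7*z^2/2 - 4*z - 2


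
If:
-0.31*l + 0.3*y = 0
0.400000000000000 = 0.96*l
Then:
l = 0.42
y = 0.43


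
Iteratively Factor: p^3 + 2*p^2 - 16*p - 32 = (p + 2)*(p^2 - 16) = (p + 2)*(p + 4)*(p - 4)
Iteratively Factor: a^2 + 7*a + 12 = (a + 4)*(a + 3)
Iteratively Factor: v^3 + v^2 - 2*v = (v - 1)*(v^2 + 2*v) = v*(v - 1)*(v + 2)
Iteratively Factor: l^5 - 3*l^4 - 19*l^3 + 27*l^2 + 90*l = (l + 3)*(l^4 - 6*l^3 - l^2 + 30*l) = (l + 2)*(l + 3)*(l^3 - 8*l^2 + 15*l) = (l - 5)*(l + 2)*(l + 3)*(l^2 - 3*l) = l*(l - 5)*(l + 2)*(l + 3)*(l - 3)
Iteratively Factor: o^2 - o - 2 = (o - 2)*(o + 1)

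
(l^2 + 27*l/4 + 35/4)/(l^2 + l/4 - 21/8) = 2*(l + 5)/(2*l - 3)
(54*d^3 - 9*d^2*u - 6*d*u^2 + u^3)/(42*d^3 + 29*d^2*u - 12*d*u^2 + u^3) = (-9*d^2 + u^2)/(-7*d^2 - 6*d*u + u^2)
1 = 1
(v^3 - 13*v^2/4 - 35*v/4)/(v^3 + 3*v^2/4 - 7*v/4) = (v - 5)/(v - 1)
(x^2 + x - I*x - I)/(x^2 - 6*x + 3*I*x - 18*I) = (x^2 + x*(1 - I) - I)/(x^2 + 3*x*(-2 + I) - 18*I)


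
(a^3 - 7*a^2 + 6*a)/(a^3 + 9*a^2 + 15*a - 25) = a*(a - 6)/(a^2 + 10*a + 25)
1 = 1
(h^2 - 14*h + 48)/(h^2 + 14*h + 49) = (h^2 - 14*h + 48)/(h^2 + 14*h + 49)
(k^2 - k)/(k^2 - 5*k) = (k - 1)/(k - 5)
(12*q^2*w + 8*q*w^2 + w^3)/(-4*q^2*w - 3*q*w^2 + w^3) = (-12*q^2 - 8*q*w - w^2)/(4*q^2 + 3*q*w - w^2)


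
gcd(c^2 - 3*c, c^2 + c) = c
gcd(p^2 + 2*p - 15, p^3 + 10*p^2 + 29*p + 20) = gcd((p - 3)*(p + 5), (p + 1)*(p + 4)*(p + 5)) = p + 5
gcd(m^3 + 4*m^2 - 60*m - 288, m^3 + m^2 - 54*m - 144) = m^2 - 2*m - 48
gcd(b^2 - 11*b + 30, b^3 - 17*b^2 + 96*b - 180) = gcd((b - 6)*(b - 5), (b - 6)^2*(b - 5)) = b^2 - 11*b + 30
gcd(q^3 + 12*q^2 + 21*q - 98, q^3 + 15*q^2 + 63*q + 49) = q^2 + 14*q + 49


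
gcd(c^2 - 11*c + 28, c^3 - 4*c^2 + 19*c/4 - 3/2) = 1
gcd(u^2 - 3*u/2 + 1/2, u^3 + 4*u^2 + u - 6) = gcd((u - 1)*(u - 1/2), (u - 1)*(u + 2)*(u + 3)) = u - 1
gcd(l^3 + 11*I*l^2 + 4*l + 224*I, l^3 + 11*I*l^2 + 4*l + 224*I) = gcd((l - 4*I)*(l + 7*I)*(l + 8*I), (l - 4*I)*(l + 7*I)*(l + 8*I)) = l^3 + 11*I*l^2 + 4*l + 224*I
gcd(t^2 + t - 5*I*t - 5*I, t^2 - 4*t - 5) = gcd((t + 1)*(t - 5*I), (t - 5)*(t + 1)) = t + 1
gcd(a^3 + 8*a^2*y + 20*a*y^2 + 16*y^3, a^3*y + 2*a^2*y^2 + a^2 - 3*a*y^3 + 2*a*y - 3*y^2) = 1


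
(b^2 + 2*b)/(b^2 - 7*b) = (b + 2)/(b - 7)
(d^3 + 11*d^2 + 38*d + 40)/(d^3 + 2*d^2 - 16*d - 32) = (d + 5)/(d - 4)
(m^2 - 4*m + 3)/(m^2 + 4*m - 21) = (m - 1)/(m + 7)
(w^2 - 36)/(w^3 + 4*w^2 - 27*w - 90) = (w - 6)/(w^2 - 2*w - 15)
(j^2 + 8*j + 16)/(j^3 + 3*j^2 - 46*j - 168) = (j + 4)/(j^2 - j - 42)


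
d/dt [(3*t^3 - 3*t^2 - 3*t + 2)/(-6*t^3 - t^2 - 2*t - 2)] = (-21*t^4 - 48*t^3 + 21*t^2 + 16*t + 10)/(36*t^6 + 12*t^5 + 25*t^4 + 28*t^3 + 8*t^2 + 8*t + 4)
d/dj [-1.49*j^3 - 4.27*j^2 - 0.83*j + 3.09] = -4.47*j^2 - 8.54*j - 0.83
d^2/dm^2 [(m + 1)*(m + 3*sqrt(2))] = 2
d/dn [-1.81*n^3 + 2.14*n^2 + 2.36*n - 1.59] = -5.43*n^2 + 4.28*n + 2.36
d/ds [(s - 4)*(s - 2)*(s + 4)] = 3*s^2 - 4*s - 16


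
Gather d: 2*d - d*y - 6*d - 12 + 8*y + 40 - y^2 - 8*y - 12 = d*(-y - 4) - y^2 + 16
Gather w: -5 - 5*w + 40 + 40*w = 35*w + 35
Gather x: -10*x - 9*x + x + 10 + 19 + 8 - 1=36 - 18*x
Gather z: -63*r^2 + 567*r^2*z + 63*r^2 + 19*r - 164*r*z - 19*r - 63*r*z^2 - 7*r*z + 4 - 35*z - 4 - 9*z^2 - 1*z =z^2*(-63*r - 9) + z*(567*r^2 - 171*r - 36)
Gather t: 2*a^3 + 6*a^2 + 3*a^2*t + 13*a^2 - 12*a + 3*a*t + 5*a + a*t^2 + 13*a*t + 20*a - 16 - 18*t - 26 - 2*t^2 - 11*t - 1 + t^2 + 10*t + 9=2*a^3 + 19*a^2 + 13*a + t^2*(a - 1) + t*(3*a^2 + 16*a - 19) - 34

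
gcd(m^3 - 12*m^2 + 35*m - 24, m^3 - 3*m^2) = m - 3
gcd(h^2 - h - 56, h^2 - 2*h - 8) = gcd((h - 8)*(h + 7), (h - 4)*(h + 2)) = 1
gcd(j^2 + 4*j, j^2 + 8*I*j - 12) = 1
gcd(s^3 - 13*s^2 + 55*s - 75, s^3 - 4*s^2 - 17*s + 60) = s^2 - 8*s + 15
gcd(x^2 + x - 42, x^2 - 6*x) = x - 6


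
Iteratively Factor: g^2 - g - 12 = (g + 3)*(g - 4)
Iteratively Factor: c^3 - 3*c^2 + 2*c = (c - 2)*(c^2 - c) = (c - 2)*(c - 1)*(c)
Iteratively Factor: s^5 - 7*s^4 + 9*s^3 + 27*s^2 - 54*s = (s)*(s^4 - 7*s^3 + 9*s^2 + 27*s - 54) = s*(s - 3)*(s^3 - 4*s^2 - 3*s + 18) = s*(s - 3)^2*(s^2 - s - 6) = s*(s - 3)^3*(s + 2)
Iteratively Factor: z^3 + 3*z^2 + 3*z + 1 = (z + 1)*(z^2 + 2*z + 1) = (z + 1)^2*(z + 1)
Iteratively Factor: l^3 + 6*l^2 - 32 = (l - 2)*(l^2 + 8*l + 16) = (l - 2)*(l + 4)*(l + 4)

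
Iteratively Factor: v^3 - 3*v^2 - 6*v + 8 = (v + 2)*(v^2 - 5*v + 4) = (v - 1)*(v + 2)*(v - 4)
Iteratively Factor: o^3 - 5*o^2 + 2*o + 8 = (o - 2)*(o^2 - 3*o - 4) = (o - 2)*(o + 1)*(o - 4)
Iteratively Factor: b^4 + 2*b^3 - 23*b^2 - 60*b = (b + 3)*(b^3 - b^2 - 20*b) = b*(b + 3)*(b^2 - b - 20) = b*(b + 3)*(b + 4)*(b - 5)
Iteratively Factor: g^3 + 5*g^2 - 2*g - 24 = (g - 2)*(g^2 + 7*g + 12) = (g - 2)*(g + 4)*(g + 3)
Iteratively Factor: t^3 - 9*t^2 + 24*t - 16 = (t - 1)*(t^2 - 8*t + 16) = (t - 4)*(t - 1)*(t - 4)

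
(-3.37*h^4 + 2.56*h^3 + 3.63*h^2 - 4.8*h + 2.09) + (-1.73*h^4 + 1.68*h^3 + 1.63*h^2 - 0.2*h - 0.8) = -5.1*h^4 + 4.24*h^3 + 5.26*h^2 - 5.0*h + 1.29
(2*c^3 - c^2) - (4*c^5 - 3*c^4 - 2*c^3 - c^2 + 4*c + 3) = -4*c^5 + 3*c^4 + 4*c^3 - 4*c - 3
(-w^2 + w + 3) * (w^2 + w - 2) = -w^4 + 6*w^2 + w - 6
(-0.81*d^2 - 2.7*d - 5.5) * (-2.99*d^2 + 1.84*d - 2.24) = 2.4219*d^4 + 6.5826*d^3 + 13.2914*d^2 - 4.072*d + 12.32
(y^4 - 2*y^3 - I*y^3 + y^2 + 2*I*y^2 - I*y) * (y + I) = y^5 - 2*y^4 + 2*y^3 - 2*y^2 + y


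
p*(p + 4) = p^2 + 4*p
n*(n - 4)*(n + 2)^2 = n^4 - 12*n^2 - 16*n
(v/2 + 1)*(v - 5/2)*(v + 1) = v^3/2 + v^2/4 - 11*v/4 - 5/2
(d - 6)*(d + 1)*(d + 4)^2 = d^4 + 3*d^3 - 30*d^2 - 128*d - 96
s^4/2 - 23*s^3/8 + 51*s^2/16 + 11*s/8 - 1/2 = (s/2 + 1/4)*(s - 4)*(s - 2)*(s - 1/4)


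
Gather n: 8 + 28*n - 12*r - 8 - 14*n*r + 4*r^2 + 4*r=n*(28 - 14*r) + 4*r^2 - 8*r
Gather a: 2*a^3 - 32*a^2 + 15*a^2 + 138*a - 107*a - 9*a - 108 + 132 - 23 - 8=2*a^3 - 17*a^2 + 22*a - 7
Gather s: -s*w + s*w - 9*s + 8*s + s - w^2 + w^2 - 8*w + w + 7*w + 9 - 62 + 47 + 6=0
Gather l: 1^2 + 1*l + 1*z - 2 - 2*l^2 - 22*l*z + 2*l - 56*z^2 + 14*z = -2*l^2 + l*(3 - 22*z) - 56*z^2 + 15*z - 1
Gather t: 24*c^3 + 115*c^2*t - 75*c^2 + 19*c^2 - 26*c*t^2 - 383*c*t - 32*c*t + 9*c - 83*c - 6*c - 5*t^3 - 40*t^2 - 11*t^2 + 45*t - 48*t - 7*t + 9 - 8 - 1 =24*c^3 - 56*c^2 - 80*c - 5*t^3 + t^2*(-26*c - 51) + t*(115*c^2 - 415*c - 10)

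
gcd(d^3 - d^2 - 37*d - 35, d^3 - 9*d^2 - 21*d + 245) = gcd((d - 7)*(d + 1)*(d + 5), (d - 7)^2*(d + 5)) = d^2 - 2*d - 35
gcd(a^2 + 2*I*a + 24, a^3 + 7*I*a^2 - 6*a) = a + 6*I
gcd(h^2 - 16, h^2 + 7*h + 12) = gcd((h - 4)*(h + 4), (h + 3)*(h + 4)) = h + 4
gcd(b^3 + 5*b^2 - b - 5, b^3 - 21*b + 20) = b^2 + 4*b - 5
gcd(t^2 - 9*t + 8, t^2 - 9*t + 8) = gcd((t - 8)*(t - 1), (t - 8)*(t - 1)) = t^2 - 9*t + 8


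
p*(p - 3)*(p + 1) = p^3 - 2*p^2 - 3*p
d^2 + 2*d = d*(d + 2)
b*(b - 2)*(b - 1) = b^3 - 3*b^2 + 2*b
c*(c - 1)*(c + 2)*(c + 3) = c^4 + 4*c^3 + c^2 - 6*c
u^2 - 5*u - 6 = (u - 6)*(u + 1)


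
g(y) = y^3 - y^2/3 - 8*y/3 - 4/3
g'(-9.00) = 246.33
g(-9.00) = -733.33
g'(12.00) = 421.33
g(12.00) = 1646.67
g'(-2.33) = 15.17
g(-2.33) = -9.58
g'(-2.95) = 25.41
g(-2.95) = -22.04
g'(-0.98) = 0.87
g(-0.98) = 0.02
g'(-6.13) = 114.15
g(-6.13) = -227.86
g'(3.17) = 25.37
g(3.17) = 18.72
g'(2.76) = 18.35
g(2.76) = 9.79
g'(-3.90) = 45.56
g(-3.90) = -55.32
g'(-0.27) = -2.27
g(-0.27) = -0.66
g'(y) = 3*y^2 - 2*y/3 - 8/3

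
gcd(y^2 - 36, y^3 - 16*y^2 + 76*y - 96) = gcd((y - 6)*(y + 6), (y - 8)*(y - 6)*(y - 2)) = y - 6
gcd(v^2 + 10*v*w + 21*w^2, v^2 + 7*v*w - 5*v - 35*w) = v + 7*w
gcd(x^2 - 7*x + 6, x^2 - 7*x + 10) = 1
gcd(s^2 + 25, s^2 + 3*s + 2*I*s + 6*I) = 1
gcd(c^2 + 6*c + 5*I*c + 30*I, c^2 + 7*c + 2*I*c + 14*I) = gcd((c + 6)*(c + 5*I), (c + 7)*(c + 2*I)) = 1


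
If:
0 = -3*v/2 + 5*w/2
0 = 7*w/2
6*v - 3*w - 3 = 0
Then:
No Solution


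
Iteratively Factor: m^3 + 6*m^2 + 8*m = (m)*(m^2 + 6*m + 8) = m*(m + 2)*(m + 4)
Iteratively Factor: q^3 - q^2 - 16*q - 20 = (q + 2)*(q^2 - 3*q - 10) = (q - 5)*(q + 2)*(q + 2)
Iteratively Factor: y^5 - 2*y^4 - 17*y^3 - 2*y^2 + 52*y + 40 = (y + 1)*(y^4 - 3*y^3 - 14*y^2 + 12*y + 40) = (y - 2)*(y + 1)*(y^3 - y^2 - 16*y - 20) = (y - 2)*(y + 1)*(y + 2)*(y^2 - 3*y - 10) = (y - 2)*(y + 1)*(y + 2)^2*(y - 5)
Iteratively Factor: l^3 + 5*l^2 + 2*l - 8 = (l - 1)*(l^2 + 6*l + 8) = (l - 1)*(l + 2)*(l + 4)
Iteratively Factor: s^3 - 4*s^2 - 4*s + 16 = (s - 4)*(s^2 - 4) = (s - 4)*(s - 2)*(s + 2)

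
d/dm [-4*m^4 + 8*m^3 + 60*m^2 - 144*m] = -16*m^3 + 24*m^2 + 120*m - 144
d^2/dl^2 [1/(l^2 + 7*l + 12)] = 2*(-l^2 - 7*l + (2*l + 7)^2 - 12)/(l^2 + 7*l + 12)^3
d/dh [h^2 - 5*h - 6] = 2*h - 5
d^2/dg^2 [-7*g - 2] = 0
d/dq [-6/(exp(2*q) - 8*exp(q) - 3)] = 12*(exp(q) - 4)*exp(q)/(-exp(2*q) + 8*exp(q) + 3)^2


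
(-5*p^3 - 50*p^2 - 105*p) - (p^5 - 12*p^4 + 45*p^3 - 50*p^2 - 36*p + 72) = -p^5 + 12*p^4 - 50*p^3 - 69*p - 72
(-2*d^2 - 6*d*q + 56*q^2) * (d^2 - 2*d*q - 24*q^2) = -2*d^4 - 2*d^3*q + 116*d^2*q^2 + 32*d*q^3 - 1344*q^4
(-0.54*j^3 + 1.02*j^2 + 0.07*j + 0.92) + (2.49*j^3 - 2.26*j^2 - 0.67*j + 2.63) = 1.95*j^3 - 1.24*j^2 - 0.6*j + 3.55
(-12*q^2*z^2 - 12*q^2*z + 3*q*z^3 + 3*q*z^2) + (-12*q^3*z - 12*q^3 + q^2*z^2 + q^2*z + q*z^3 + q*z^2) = -12*q^3*z - 12*q^3 - 11*q^2*z^2 - 11*q^2*z + 4*q*z^3 + 4*q*z^2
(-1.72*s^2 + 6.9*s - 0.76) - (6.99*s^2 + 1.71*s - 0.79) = -8.71*s^2 + 5.19*s + 0.03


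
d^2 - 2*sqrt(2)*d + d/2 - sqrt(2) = (d + 1/2)*(d - 2*sqrt(2))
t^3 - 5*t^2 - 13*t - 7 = (t - 7)*(t + 1)^2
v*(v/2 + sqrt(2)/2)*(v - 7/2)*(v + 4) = v^4/2 + v^3/4 + sqrt(2)*v^3/2 - 7*v^2 + sqrt(2)*v^2/4 - 7*sqrt(2)*v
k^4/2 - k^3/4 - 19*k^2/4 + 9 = (k/2 + 1)*(k - 3)*(k - 3/2)*(k + 2)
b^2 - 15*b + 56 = (b - 8)*(b - 7)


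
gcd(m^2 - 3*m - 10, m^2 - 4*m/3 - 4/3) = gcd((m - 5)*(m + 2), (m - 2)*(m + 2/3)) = 1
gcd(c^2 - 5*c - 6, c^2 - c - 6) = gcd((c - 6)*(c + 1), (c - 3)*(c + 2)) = 1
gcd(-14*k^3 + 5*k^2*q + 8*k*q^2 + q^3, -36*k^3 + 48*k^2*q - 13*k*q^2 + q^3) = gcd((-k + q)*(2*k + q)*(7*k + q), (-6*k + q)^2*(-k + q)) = -k + q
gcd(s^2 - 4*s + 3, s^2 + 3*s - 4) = s - 1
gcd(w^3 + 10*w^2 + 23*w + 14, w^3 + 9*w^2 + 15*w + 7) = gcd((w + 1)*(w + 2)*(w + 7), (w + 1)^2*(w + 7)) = w^2 + 8*w + 7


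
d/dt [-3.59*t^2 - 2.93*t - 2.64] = -7.18*t - 2.93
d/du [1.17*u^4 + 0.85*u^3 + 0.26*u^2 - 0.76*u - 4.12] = 4.68*u^3 + 2.55*u^2 + 0.52*u - 0.76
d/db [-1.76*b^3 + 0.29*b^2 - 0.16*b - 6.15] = -5.28*b^2 + 0.58*b - 0.16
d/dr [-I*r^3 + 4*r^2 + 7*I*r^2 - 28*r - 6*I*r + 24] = -3*I*r^2 + r*(8 + 14*I) - 28 - 6*I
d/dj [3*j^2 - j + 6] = 6*j - 1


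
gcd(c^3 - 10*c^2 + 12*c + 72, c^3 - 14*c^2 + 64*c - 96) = c - 6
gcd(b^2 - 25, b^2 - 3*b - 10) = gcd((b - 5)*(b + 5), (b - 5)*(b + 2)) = b - 5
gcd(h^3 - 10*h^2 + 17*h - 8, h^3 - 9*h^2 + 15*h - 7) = h^2 - 2*h + 1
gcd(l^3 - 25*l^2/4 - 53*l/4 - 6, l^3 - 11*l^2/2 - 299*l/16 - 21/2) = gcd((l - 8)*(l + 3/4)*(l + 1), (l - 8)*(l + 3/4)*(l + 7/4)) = l^2 - 29*l/4 - 6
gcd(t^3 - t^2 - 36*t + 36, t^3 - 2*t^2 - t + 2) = t - 1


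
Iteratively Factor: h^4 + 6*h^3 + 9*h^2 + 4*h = (h + 1)*(h^3 + 5*h^2 + 4*h) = (h + 1)*(h + 4)*(h^2 + h) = (h + 1)^2*(h + 4)*(h)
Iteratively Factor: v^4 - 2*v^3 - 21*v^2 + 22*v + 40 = (v - 5)*(v^3 + 3*v^2 - 6*v - 8) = (v - 5)*(v - 2)*(v^2 + 5*v + 4) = (v - 5)*(v - 2)*(v + 1)*(v + 4)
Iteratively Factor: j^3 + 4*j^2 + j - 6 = (j + 3)*(j^2 + j - 2) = (j - 1)*(j + 3)*(j + 2)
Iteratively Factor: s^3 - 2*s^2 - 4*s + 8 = (s - 2)*(s^2 - 4) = (s - 2)*(s + 2)*(s - 2)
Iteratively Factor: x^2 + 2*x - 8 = (x - 2)*(x + 4)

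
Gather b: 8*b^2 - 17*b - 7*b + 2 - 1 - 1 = 8*b^2 - 24*b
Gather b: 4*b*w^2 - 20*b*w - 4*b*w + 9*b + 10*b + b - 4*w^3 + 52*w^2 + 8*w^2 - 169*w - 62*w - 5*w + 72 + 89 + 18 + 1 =b*(4*w^2 - 24*w + 20) - 4*w^3 + 60*w^2 - 236*w + 180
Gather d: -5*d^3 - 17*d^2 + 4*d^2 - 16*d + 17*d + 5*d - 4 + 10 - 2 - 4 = -5*d^3 - 13*d^2 + 6*d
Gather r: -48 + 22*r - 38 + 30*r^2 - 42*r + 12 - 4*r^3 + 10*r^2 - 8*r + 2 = -4*r^3 + 40*r^2 - 28*r - 72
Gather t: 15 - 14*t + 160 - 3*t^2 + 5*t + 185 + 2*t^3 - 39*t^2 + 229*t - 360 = 2*t^3 - 42*t^2 + 220*t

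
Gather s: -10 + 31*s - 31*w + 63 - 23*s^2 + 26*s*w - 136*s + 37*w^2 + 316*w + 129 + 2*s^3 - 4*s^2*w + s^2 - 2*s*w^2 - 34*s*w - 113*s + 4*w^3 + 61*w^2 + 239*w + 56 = 2*s^3 + s^2*(-4*w - 22) + s*(-2*w^2 - 8*w - 218) + 4*w^3 + 98*w^2 + 524*w + 238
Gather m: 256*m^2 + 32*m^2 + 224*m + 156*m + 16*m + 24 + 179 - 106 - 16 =288*m^2 + 396*m + 81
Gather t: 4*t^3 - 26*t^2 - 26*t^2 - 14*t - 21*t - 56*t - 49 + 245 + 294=4*t^3 - 52*t^2 - 91*t + 490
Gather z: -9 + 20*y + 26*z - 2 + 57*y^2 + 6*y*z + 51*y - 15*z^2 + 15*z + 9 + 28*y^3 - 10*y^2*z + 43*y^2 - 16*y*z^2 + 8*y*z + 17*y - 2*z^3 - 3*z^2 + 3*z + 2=28*y^3 + 100*y^2 + 88*y - 2*z^3 + z^2*(-16*y - 18) + z*(-10*y^2 + 14*y + 44)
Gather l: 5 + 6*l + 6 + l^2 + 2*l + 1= l^2 + 8*l + 12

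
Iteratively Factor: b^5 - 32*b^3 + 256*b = (b - 4)*(b^4 + 4*b^3 - 16*b^2 - 64*b) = b*(b - 4)*(b^3 + 4*b^2 - 16*b - 64) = b*(b - 4)*(b + 4)*(b^2 - 16) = b*(b - 4)^2*(b + 4)*(b + 4)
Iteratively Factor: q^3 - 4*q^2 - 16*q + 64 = (q + 4)*(q^2 - 8*q + 16) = (q - 4)*(q + 4)*(q - 4)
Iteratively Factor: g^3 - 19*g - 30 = (g + 3)*(g^2 - 3*g - 10) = (g - 5)*(g + 3)*(g + 2)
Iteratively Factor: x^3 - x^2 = (x)*(x^2 - x) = x*(x - 1)*(x)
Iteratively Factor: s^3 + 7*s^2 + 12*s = (s + 3)*(s^2 + 4*s) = s*(s + 3)*(s + 4)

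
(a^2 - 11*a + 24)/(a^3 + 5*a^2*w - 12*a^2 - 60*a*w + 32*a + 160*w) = (a - 3)/(a^2 + 5*a*w - 4*a - 20*w)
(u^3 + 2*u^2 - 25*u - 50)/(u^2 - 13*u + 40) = (u^2 + 7*u + 10)/(u - 8)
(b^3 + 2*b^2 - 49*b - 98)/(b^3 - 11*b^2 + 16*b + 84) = (b + 7)/(b - 6)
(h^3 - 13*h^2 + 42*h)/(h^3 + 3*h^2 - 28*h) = (h^2 - 13*h + 42)/(h^2 + 3*h - 28)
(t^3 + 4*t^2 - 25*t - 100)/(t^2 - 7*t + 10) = (t^2 + 9*t + 20)/(t - 2)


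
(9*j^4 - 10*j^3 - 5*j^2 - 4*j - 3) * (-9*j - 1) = -81*j^5 + 81*j^4 + 55*j^3 + 41*j^2 + 31*j + 3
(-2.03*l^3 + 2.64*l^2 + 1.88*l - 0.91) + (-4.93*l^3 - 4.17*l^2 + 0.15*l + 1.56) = -6.96*l^3 - 1.53*l^2 + 2.03*l + 0.65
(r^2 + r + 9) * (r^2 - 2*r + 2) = r^4 - r^3 + 9*r^2 - 16*r + 18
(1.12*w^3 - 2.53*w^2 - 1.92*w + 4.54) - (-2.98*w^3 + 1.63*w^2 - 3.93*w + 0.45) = 4.1*w^3 - 4.16*w^2 + 2.01*w + 4.09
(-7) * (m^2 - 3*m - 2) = -7*m^2 + 21*m + 14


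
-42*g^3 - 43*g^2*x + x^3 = (-7*g + x)*(g + x)*(6*g + x)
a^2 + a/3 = a*(a + 1/3)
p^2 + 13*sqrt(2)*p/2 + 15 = (p + 3*sqrt(2)/2)*(p + 5*sqrt(2))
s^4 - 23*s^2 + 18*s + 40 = (s - 4)*(s - 2)*(s + 1)*(s + 5)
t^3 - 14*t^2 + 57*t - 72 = (t - 8)*(t - 3)^2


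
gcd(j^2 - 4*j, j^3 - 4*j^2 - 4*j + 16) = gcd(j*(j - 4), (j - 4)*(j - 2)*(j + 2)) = j - 4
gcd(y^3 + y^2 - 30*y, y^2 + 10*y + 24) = y + 6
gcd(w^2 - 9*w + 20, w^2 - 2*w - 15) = w - 5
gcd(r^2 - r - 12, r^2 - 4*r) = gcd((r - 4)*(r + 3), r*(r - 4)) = r - 4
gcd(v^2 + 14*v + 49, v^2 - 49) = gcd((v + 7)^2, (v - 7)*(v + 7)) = v + 7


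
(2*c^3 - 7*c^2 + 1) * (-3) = -6*c^3 + 21*c^2 - 3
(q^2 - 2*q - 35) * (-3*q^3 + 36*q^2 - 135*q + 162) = -3*q^5 + 42*q^4 - 102*q^3 - 828*q^2 + 4401*q - 5670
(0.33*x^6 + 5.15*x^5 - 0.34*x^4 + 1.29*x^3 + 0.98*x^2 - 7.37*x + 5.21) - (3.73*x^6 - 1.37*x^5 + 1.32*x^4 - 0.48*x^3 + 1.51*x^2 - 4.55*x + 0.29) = -3.4*x^6 + 6.52*x^5 - 1.66*x^4 + 1.77*x^3 - 0.53*x^2 - 2.82*x + 4.92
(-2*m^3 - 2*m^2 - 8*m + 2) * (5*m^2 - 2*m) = -10*m^5 - 6*m^4 - 36*m^3 + 26*m^2 - 4*m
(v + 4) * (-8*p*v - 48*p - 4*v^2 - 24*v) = -8*p*v^2 - 80*p*v - 192*p - 4*v^3 - 40*v^2 - 96*v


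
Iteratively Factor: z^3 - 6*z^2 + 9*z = (z)*(z^2 - 6*z + 9) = z*(z - 3)*(z - 3)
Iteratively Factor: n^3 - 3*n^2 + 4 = (n + 1)*(n^2 - 4*n + 4) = (n - 2)*(n + 1)*(n - 2)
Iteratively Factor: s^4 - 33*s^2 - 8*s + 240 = (s - 5)*(s^3 + 5*s^2 - 8*s - 48) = (s - 5)*(s - 3)*(s^2 + 8*s + 16) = (s - 5)*(s - 3)*(s + 4)*(s + 4)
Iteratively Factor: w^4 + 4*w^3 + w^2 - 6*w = (w)*(w^3 + 4*w^2 + w - 6) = w*(w + 3)*(w^2 + w - 2) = w*(w - 1)*(w + 3)*(w + 2)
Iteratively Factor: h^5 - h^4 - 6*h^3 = (h - 3)*(h^4 + 2*h^3) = h*(h - 3)*(h^3 + 2*h^2) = h^2*(h - 3)*(h^2 + 2*h) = h^2*(h - 3)*(h + 2)*(h)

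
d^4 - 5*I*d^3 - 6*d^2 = d^2*(d - 3*I)*(d - 2*I)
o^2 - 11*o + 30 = (o - 6)*(o - 5)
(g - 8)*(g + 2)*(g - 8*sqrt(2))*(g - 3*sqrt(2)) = g^4 - 11*sqrt(2)*g^3 - 6*g^3 + 32*g^2 + 66*sqrt(2)*g^2 - 288*g + 176*sqrt(2)*g - 768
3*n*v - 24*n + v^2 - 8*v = (3*n + v)*(v - 8)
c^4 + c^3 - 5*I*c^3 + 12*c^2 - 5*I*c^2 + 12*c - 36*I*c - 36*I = (c + 1)*(c - 6*I)*(c - 2*I)*(c + 3*I)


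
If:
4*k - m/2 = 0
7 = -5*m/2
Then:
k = -7/20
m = -14/5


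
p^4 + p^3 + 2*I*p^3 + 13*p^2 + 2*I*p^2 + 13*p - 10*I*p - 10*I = (p + 1)*(p - 2*I)*(p - I)*(p + 5*I)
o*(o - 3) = o^2 - 3*o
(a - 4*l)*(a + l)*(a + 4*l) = a^3 + a^2*l - 16*a*l^2 - 16*l^3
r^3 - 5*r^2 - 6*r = r*(r - 6)*(r + 1)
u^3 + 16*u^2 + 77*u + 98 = (u + 2)*(u + 7)^2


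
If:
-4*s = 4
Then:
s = -1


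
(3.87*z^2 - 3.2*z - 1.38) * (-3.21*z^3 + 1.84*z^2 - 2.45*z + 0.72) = -12.4227*z^5 + 17.3928*z^4 - 10.9397*z^3 + 8.0872*z^2 + 1.077*z - 0.9936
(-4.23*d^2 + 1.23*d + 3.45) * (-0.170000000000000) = 0.7191*d^2 - 0.2091*d - 0.5865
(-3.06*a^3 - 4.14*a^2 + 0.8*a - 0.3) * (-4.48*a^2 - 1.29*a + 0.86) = 13.7088*a^5 + 22.4946*a^4 - 0.875000000000001*a^3 - 3.2484*a^2 + 1.075*a - 0.258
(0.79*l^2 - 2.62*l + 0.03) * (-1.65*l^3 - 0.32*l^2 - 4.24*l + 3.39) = -1.3035*l^5 + 4.0702*l^4 - 2.5607*l^3 + 13.7773*l^2 - 9.009*l + 0.1017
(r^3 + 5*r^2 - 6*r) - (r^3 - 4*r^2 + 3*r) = 9*r^2 - 9*r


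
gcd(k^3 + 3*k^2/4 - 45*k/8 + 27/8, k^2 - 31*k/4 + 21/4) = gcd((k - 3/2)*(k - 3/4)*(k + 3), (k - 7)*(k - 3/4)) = k - 3/4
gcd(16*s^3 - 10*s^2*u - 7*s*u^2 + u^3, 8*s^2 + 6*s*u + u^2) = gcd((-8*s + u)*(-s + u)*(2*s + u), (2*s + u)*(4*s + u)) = 2*s + u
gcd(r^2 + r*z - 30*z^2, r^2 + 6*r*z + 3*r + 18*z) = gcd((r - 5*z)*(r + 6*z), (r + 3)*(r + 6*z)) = r + 6*z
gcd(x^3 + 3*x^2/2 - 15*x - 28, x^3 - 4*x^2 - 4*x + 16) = x^2 - 2*x - 8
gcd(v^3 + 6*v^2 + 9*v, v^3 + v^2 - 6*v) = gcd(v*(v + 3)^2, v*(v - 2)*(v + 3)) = v^2 + 3*v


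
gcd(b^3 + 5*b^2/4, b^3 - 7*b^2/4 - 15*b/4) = b^2 + 5*b/4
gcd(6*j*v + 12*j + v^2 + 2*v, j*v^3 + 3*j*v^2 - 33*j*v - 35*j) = 1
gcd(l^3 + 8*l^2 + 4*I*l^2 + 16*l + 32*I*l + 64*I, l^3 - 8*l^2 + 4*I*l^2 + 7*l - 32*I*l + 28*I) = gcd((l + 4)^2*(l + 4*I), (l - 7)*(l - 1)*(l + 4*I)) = l + 4*I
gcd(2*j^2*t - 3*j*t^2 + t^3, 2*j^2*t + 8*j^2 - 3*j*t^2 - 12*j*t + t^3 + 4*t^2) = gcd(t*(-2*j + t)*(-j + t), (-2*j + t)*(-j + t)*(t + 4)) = 2*j^2 - 3*j*t + t^2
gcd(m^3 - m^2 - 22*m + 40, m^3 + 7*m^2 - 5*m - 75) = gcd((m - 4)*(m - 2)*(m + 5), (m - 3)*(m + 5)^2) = m + 5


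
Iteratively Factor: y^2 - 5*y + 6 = (y - 2)*(y - 3)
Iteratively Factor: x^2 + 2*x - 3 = (x - 1)*(x + 3)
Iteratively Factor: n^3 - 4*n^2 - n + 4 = (n - 4)*(n^2 - 1) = (n - 4)*(n + 1)*(n - 1)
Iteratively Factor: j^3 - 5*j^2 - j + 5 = (j - 5)*(j^2 - 1) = (j - 5)*(j - 1)*(j + 1)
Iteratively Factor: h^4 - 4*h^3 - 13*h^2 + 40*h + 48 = (h - 4)*(h^3 - 13*h - 12) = (h - 4)^2*(h^2 + 4*h + 3) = (h - 4)^2*(h + 3)*(h + 1)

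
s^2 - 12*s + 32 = (s - 8)*(s - 4)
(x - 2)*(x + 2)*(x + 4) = x^3 + 4*x^2 - 4*x - 16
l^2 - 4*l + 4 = (l - 2)^2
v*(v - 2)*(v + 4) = v^3 + 2*v^2 - 8*v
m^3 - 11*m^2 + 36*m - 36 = (m - 6)*(m - 3)*(m - 2)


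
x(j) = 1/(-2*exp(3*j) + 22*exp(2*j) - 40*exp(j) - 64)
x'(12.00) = 0.00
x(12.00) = 0.00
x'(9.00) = 0.00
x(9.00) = 0.00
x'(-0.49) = 0.00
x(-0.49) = -0.01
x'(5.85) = 0.00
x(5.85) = -0.00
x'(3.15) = 0.00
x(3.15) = -0.00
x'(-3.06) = 0.00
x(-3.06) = -0.02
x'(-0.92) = 0.00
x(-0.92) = -0.01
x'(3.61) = 0.00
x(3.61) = -0.00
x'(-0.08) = 0.00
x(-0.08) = -0.01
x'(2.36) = 0.02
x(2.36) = -0.00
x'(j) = (6*exp(3*j) - 44*exp(2*j) + 40*exp(j))/(-2*exp(3*j) + 22*exp(2*j) - 40*exp(j) - 64)^2 = (3*exp(2*j) - 22*exp(j) + 20)*exp(j)/(2*(exp(3*j) - 11*exp(2*j) + 20*exp(j) + 32)^2)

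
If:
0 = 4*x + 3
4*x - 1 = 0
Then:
No Solution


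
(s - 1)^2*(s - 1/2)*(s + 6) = s^4 + 7*s^3/2 - 13*s^2 + 23*s/2 - 3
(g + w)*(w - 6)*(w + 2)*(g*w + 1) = g^2*w^3 - 4*g^2*w^2 - 12*g^2*w + g*w^4 - 4*g*w^3 - 11*g*w^2 - 4*g*w - 12*g + w^3 - 4*w^2 - 12*w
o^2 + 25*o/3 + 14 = (o + 7/3)*(o + 6)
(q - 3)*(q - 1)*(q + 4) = q^3 - 13*q + 12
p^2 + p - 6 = (p - 2)*(p + 3)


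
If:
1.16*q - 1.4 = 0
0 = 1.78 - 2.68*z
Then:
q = 1.21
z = 0.66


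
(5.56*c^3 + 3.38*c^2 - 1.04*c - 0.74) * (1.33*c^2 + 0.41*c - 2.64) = 7.3948*c^5 + 6.775*c^4 - 14.6758*c^3 - 10.3338*c^2 + 2.4422*c + 1.9536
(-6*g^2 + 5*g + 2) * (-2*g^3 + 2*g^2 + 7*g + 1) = 12*g^5 - 22*g^4 - 36*g^3 + 33*g^2 + 19*g + 2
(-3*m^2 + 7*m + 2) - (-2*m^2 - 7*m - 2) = -m^2 + 14*m + 4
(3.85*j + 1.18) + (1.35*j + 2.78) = 5.2*j + 3.96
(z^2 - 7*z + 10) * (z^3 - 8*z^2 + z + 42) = z^5 - 15*z^4 + 67*z^3 - 45*z^2 - 284*z + 420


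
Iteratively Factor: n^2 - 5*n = (n)*(n - 5)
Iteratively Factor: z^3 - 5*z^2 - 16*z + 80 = (z - 4)*(z^2 - z - 20) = (z - 5)*(z - 4)*(z + 4)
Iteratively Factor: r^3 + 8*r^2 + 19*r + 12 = (r + 4)*(r^2 + 4*r + 3) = (r + 3)*(r + 4)*(r + 1)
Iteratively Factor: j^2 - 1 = (j - 1)*(j + 1)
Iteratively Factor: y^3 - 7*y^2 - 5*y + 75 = (y - 5)*(y^2 - 2*y - 15) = (y - 5)^2*(y + 3)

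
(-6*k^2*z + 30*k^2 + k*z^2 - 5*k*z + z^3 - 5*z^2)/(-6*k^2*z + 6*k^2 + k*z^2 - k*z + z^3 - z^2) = (z - 5)/(z - 1)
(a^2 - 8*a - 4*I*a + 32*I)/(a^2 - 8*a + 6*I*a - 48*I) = (a - 4*I)/(a + 6*I)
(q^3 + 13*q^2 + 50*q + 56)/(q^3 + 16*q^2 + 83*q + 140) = (q + 2)/(q + 5)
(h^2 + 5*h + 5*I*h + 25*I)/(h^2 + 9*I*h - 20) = (h + 5)/(h + 4*I)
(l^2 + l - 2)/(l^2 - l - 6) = (l - 1)/(l - 3)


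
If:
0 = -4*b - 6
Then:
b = -3/2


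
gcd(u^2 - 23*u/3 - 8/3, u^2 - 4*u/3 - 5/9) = u + 1/3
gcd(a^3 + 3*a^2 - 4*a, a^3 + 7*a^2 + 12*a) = a^2 + 4*a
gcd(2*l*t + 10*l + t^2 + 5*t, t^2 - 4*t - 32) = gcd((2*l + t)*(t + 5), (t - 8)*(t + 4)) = 1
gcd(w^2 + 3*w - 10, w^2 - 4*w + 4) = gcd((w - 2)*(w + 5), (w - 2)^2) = w - 2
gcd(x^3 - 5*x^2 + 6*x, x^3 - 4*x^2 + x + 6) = x^2 - 5*x + 6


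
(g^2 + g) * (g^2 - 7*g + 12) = g^4 - 6*g^3 + 5*g^2 + 12*g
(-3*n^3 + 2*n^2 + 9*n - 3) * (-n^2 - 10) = 3*n^5 - 2*n^4 + 21*n^3 - 17*n^2 - 90*n + 30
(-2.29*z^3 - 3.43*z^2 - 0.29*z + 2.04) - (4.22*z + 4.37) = -2.29*z^3 - 3.43*z^2 - 4.51*z - 2.33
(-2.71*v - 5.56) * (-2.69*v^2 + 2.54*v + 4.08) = 7.2899*v^3 + 8.073*v^2 - 25.1792*v - 22.6848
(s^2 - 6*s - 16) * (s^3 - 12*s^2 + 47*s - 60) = s^5 - 18*s^4 + 103*s^3 - 150*s^2 - 392*s + 960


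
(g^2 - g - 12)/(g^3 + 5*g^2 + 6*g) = (g - 4)/(g*(g + 2))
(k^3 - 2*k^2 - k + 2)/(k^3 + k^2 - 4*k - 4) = (k - 1)/(k + 2)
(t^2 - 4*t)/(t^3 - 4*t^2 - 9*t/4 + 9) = 4*t/(4*t^2 - 9)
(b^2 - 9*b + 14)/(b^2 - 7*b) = (b - 2)/b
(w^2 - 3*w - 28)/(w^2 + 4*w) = (w - 7)/w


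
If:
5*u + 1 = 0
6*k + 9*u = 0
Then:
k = 3/10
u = -1/5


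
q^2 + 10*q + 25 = (q + 5)^2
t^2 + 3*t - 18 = (t - 3)*(t + 6)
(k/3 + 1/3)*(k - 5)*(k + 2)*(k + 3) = k^4/3 + k^3/3 - 19*k^2/3 - 49*k/3 - 10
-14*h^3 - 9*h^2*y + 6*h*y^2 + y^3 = (-2*h + y)*(h + y)*(7*h + y)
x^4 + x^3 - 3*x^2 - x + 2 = (x - 1)^2*(x + 1)*(x + 2)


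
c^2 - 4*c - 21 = (c - 7)*(c + 3)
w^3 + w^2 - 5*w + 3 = (w - 1)^2*(w + 3)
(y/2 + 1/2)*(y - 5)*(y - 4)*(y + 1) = y^4/2 - 7*y^3/2 + 3*y^2/2 + 31*y/2 + 10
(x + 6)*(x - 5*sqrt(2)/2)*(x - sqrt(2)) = x^3 - 7*sqrt(2)*x^2/2 + 6*x^2 - 21*sqrt(2)*x + 5*x + 30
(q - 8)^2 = q^2 - 16*q + 64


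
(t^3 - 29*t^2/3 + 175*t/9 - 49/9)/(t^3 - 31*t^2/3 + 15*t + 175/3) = (9*t^2 - 24*t + 7)/(3*(3*t^2 - 10*t - 25))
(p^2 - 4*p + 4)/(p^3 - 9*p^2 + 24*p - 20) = 1/(p - 5)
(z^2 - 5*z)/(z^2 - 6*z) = (z - 5)/(z - 6)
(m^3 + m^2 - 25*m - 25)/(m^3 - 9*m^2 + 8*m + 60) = (m^2 + 6*m + 5)/(m^2 - 4*m - 12)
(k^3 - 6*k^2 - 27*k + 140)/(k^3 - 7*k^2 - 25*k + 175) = (k - 4)/(k - 5)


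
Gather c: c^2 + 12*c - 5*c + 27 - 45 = c^2 + 7*c - 18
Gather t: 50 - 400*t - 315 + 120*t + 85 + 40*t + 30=-240*t - 150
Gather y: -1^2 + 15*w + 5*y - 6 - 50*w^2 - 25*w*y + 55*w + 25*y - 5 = -50*w^2 + 70*w + y*(30 - 25*w) - 12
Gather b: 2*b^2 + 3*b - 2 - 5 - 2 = 2*b^2 + 3*b - 9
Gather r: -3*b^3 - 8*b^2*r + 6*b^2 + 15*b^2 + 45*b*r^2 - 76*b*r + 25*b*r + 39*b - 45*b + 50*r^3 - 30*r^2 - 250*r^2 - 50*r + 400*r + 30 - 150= -3*b^3 + 21*b^2 - 6*b + 50*r^3 + r^2*(45*b - 280) + r*(-8*b^2 - 51*b + 350) - 120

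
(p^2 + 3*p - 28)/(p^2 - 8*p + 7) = (p^2 + 3*p - 28)/(p^2 - 8*p + 7)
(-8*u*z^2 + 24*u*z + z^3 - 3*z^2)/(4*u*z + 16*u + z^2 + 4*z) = z*(-8*u*z + 24*u + z^2 - 3*z)/(4*u*z + 16*u + z^2 + 4*z)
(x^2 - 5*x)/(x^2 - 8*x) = (x - 5)/(x - 8)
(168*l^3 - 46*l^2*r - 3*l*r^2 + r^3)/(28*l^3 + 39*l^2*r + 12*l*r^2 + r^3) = (24*l^2 - 10*l*r + r^2)/(4*l^2 + 5*l*r + r^2)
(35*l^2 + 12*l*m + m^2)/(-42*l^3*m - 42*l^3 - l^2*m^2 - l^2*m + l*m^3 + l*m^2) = (-35*l^2 - 12*l*m - m^2)/(l*(42*l^2*m + 42*l^2 + l*m^2 + l*m - m^3 - m^2))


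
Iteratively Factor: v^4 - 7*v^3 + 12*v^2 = (v)*(v^3 - 7*v^2 + 12*v) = v*(v - 4)*(v^2 - 3*v) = v*(v - 4)*(v - 3)*(v)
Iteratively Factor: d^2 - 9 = (d - 3)*(d + 3)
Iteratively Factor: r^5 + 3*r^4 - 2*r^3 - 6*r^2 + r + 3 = (r - 1)*(r^4 + 4*r^3 + 2*r^2 - 4*r - 3) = (r - 1)^2*(r^3 + 5*r^2 + 7*r + 3) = (r - 1)^2*(r + 1)*(r^2 + 4*r + 3) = (r - 1)^2*(r + 1)^2*(r + 3)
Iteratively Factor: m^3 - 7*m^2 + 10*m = (m - 5)*(m^2 - 2*m) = (m - 5)*(m - 2)*(m)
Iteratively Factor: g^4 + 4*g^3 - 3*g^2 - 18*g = (g - 2)*(g^3 + 6*g^2 + 9*g) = g*(g - 2)*(g^2 + 6*g + 9) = g*(g - 2)*(g + 3)*(g + 3)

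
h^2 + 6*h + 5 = (h + 1)*(h + 5)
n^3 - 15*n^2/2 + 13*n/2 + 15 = (n - 6)*(n - 5/2)*(n + 1)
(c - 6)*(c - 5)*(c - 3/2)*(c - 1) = c^4 - 27*c^3/2 + 59*c^2 - 183*c/2 + 45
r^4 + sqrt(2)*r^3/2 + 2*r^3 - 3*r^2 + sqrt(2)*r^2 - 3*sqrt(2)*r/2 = r*(r - 1)*(r + 3)*(r + sqrt(2)/2)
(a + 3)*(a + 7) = a^2 + 10*a + 21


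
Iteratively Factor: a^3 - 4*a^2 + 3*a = (a - 3)*(a^2 - a) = a*(a - 3)*(a - 1)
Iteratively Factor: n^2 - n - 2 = (n + 1)*(n - 2)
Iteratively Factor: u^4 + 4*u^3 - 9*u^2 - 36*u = (u - 3)*(u^3 + 7*u^2 + 12*u) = (u - 3)*(u + 4)*(u^2 + 3*u) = (u - 3)*(u + 3)*(u + 4)*(u)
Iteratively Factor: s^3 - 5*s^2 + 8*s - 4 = (s - 2)*(s^2 - 3*s + 2) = (s - 2)^2*(s - 1)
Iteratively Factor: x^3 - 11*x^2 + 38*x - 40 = (x - 4)*(x^2 - 7*x + 10) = (x - 5)*(x - 4)*(x - 2)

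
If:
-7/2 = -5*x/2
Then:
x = 7/5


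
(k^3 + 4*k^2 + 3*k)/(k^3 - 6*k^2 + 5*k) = (k^2 + 4*k + 3)/(k^2 - 6*k + 5)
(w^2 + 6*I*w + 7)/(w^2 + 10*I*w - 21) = (w - I)/(w + 3*I)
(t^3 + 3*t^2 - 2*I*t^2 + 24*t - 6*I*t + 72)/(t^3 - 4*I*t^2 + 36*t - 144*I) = (t^2 + t*(3 + 4*I) + 12*I)/(t^2 + 2*I*t + 24)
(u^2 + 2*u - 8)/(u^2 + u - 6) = (u + 4)/(u + 3)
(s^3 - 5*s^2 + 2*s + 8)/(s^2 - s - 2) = s - 4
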